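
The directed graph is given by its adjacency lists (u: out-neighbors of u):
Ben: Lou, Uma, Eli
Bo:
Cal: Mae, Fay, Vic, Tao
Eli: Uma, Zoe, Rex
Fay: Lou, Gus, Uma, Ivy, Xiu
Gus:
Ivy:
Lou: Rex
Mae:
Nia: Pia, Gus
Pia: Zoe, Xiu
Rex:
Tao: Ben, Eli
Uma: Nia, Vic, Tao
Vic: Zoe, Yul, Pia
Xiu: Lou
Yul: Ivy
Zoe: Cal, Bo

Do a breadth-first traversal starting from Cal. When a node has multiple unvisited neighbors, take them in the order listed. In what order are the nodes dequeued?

Cal → Mae → Fay → Vic → Tao → Lou → Gus → Uma → Ivy → Xiu → Zoe → Yul → Pia → Ben → Eli → Rex → Nia → Bo

Visit Cal; enqueue Mae, Fay, Vic, Tao → queue [Mae, Fay, Vic, Tao]
Visit Mae → queue [Fay, Vic, Tao]
Visit Fay; enqueue Lou, Gus, Uma, Ivy, Xiu → queue [Vic, Tao, Lou, Gus, Uma, Ivy, Xiu]
Visit Vic; enqueue Zoe, Yul, Pia → queue [Tao, Lou, Gus, Uma, Ivy, Xiu, Zoe, Yul, Pia]
Visit Tao; enqueue Ben, Eli → queue [Lou, Gus, Uma, Ivy, Xiu, Zoe, Yul, Pia, Ben, Eli]
Visit Lou; enqueue Rex → queue [Gus, Uma, Ivy, Xiu, Zoe, Yul, Pia, Ben, Eli, Rex]
Visit Gus → queue [Uma, Ivy, Xiu, Zoe, Yul, Pia, Ben, Eli, Rex]
Visit Uma; enqueue Nia → queue [Ivy, Xiu, Zoe, Yul, Pia, Ben, Eli, Rex, Nia]
Visit Ivy → queue [Xiu, Zoe, Yul, Pia, Ben, Eli, Rex, Nia]
Visit Xiu → queue [Zoe, Yul, Pia, Ben, Eli, Rex, Nia]
Visit Zoe; enqueue Bo → queue [Yul, Pia, Ben, Eli, Rex, Nia, Bo]
Visit Yul → queue [Pia, Ben, Eli, Rex, Nia, Bo]
Visit Pia → queue [Ben, Eli, Rex, Nia, Bo]
Visit Ben → queue [Eli, Rex, Nia, Bo]
Visit Eli → queue [Rex, Nia, Bo]
Visit Rex → queue [Nia, Bo]
Visit Nia → queue [Bo]
Visit Bo → queue []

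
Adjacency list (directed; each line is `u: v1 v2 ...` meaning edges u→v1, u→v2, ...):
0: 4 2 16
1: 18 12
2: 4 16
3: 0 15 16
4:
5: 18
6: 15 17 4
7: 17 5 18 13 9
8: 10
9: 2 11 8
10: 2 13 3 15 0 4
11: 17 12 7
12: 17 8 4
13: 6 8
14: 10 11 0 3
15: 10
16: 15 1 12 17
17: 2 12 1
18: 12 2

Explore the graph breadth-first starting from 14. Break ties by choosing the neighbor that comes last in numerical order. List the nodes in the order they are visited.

14 11 10 3 0 17 12 7 15 13 4 2 16 1 8 18 9 5 6

Visit 14; enqueue 11, 10, 3, 0 → queue [11, 10, 3, 0]
Visit 11; enqueue 17, 12, 7 → queue [10, 3, 0, 17, 12, 7]
Visit 10; enqueue 15, 13, 4, 2 → queue [3, 0, 17, 12, 7, 15, 13, 4, 2]
Visit 3; enqueue 16 → queue [0, 17, 12, 7, 15, 13, 4, 2, 16]
Visit 0 → queue [17, 12, 7, 15, 13, 4, 2, 16]
Visit 17; enqueue 1 → queue [12, 7, 15, 13, 4, 2, 16, 1]
Visit 12; enqueue 8 → queue [7, 15, 13, 4, 2, 16, 1, 8]
Visit 7; enqueue 18, 9, 5 → queue [15, 13, 4, 2, 16, 1, 8, 18, 9, 5]
Visit 15 → queue [13, 4, 2, 16, 1, 8, 18, 9, 5]
Visit 13; enqueue 6 → queue [4, 2, 16, 1, 8, 18, 9, 5, 6]
Visit 4 → queue [2, 16, 1, 8, 18, 9, 5, 6]
Visit 2 → queue [16, 1, 8, 18, 9, 5, 6]
Visit 16 → queue [1, 8, 18, 9, 5, 6]
Visit 1 → queue [8, 18, 9, 5, 6]
Visit 8 → queue [18, 9, 5, 6]
Visit 18 → queue [9, 5, 6]
Visit 9 → queue [5, 6]
Visit 5 → queue [6]
Visit 6 → queue []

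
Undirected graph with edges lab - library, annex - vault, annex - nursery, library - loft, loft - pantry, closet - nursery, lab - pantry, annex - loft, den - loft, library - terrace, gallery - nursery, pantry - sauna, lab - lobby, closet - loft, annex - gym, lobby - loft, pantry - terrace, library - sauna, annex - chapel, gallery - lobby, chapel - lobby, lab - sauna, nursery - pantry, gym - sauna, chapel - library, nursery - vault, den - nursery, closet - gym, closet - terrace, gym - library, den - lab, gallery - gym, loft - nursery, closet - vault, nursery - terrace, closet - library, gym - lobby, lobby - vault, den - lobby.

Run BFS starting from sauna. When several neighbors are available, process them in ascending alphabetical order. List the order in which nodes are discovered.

Visit sauna; enqueue gym, lab, library, pantry → queue [gym, lab, library, pantry]
Visit gym; enqueue annex, closet, gallery, lobby → queue [lab, library, pantry, annex, closet, gallery, lobby]
Visit lab; enqueue den → queue [library, pantry, annex, closet, gallery, lobby, den]
Visit library; enqueue chapel, loft, terrace → queue [pantry, annex, closet, gallery, lobby, den, chapel, loft, terrace]
Visit pantry; enqueue nursery → queue [annex, closet, gallery, lobby, den, chapel, loft, terrace, nursery]
Visit annex; enqueue vault → queue [closet, gallery, lobby, den, chapel, loft, terrace, nursery, vault]
Visit closet → queue [gallery, lobby, den, chapel, loft, terrace, nursery, vault]
Visit gallery → queue [lobby, den, chapel, loft, terrace, nursery, vault]
Visit lobby → queue [den, chapel, loft, terrace, nursery, vault]
Visit den → queue [chapel, loft, terrace, nursery, vault]
Visit chapel → queue [loft, terrace, nursery, vault]
Visit loft → queue [terrace, nursery, vault]
Visit terrace → queue [nursery, vault]
Visit nursery → queue [vault]
Visit vault → queue []

sauna -> gym -> lab -> library -> pantry -> annex -> closet -> gallery -> lobby -> den -> chapel -> loft -> terrace -> nursery -> vault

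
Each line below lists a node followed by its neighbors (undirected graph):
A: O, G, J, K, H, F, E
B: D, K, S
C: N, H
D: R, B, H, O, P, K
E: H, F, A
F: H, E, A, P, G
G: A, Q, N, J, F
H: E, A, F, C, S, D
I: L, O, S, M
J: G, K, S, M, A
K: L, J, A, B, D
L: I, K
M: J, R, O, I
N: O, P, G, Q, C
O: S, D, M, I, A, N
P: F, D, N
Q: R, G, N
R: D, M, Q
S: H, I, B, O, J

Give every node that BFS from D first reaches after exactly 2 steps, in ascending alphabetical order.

A, C, E, F, I, J, L, M, N, Q, S

Level 0: D
Level 1: B, H, K, O, P, R
Level 2: A, C, E, F, I, J, L, M, N, Q, S
Level 3: G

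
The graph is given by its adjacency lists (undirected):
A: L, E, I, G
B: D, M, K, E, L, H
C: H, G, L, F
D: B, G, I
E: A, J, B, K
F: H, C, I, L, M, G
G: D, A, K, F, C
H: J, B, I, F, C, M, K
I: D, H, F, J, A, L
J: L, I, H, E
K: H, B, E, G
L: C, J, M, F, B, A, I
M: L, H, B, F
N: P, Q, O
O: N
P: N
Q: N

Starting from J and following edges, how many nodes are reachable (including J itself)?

BFS from J visits: J, E, H, I, L, A, B, K, C, F, M, D, G
Reachable nodes: 13 of 17 total.

13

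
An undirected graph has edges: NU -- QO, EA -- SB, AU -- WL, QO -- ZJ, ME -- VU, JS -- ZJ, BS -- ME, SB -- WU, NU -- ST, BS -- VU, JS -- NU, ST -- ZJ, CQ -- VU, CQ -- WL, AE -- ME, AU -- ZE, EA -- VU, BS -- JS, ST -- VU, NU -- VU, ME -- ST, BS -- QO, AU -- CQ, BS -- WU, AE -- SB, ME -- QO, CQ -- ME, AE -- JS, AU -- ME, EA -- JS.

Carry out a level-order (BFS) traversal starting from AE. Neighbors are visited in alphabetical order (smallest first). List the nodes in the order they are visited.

Visit AE; enqueue JS, ME, SB → queue [JS, ME, SB]
Visit JS; enqueue BS, EA, NU, ZJ → queue [ME, SB, BS, EA, NU, ZJ]
Visit ME; enqueue AU, CQ, QO, ST, VU → queue [SB, BS, EA, NU, ZJ, AU, CQ, QO, ST, VU]
Visit SB; enqueue WU → queue [BS, EA, NU, ZJ, AU, CQ, QO, ST, VU, WU]
Visit BS → queue [EA, NU, ZJ, AU, CQ, QO, ST, VU, WU]
Visit EA → queue [NU, ZJ, AU, CQ, QO, ST, VU, WU]
Visit NU → queue [ZJ, AU, CQ, QO, ST, VU, WU]
Visit ZJ → queue [AU, CQ, QO, ST, VU, WU]
Visit AU; enqueue WL, ZE → queue [CQ, QO, ST, VU, WU, WL, ZE]
Visit CQ → queue [QO, ST, VU, WU, WL, ZE]
Visit QO → queue [ST, VU, WU, WL, ZE]
Visit ST → queue [VU, WU, WL, ZE]
Visit VU → queue [WU, WL, ZE]
Visit WU → queue [WL, ZE]
Visit WL → queue [ZE]
Visit ZE → queue []

AE, JS, ME, SB, BS, EA, NU, ZJ, AU, CQ, QO, ST, VU, WU, WL, ZE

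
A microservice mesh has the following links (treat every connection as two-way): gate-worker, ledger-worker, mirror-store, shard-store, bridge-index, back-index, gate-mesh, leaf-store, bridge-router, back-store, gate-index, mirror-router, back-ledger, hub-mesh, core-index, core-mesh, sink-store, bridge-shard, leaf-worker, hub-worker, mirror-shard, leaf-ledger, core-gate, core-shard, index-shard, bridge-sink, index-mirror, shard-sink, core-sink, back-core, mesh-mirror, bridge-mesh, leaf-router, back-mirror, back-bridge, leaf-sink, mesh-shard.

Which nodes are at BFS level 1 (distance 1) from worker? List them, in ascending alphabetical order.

Level 0: worker
Level 1: gate, hub, leaf, ledger
Level 2: back, core, index, mesh, router, sink, store
Level 3: bridge, mirror, shard

gate, hub, leaf, ledger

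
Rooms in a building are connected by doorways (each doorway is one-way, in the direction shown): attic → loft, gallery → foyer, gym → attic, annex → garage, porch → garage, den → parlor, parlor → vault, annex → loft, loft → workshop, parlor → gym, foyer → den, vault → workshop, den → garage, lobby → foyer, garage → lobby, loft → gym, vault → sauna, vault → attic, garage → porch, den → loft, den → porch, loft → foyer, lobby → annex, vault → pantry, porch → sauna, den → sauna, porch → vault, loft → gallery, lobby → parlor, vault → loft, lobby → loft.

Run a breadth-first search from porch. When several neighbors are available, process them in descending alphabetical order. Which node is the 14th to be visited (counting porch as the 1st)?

Visit porch; enqueue vault, sauna, garage → queue [vault, sauna, garage]
Visit vault; enqueue workshop, pantry, loft, attic → queue [sauna, garage, workshop, pantry, loft, attic]
Visit sauna → queue [garage, workshop, pantry, loft, attic]
Visit garage; enqueue lobby → queue [workshop, pantry, loft, attic, lobby]
Visit workshop → queue [pantry, loft, attic, lobby]
Visit pantry → queue [loft, attic, lobby]
Visit loft; enqueue gym, gallery, foyer → queue [attic, lobby, gym, gallery, foyer]
Visit attic → queue [lobby, gym, gallery, foyer]
Visit lobby; enqueue parlor, annex → queue [gym, gallery, foyer, parlor, annex]
Visit gym → queue [gallery, foyer, parlor, annex]
Visit gallery → queue [foyer, parlor, annex]
Visit foyer; enqueue den → queue [parlor, annex, den]
Visit parlor → queue [annex, den]
Visit annex → queue [den]
Visit den → queue []

Visit order: porch, vault, sauna, garage, workshop, pantry, loft, attic, lobby, gym, gallery, foyer, parlor, annex, den

annex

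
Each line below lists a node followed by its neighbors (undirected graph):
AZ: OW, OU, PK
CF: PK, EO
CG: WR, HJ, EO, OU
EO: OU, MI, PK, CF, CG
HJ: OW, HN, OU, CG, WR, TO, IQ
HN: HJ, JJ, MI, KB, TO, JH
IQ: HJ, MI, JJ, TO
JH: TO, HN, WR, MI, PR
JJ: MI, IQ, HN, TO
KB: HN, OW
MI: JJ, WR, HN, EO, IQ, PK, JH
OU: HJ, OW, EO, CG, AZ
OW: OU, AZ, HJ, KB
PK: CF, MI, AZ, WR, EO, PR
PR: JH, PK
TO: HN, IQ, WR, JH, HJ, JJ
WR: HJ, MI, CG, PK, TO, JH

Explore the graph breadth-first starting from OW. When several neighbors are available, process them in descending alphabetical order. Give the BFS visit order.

OW -> OU -> KB -> HJ -> AZ -> EO -> CG -> HN -> WR -> TO -> IQ -> PK -> MI -> CF -> JJ -> JH -> PR

Visit OW; enqueue OU, KB, HJ, AZ → queue [OU, KB, HJ, AZ]
Visit OU; enqueue EO, CG → queue [KB, HJ, AZ, EO, CG]
Visit KB; enqueue HN → queue [HJ, AZ, EO, CG, HN]
Visit HJ; enqueue WR, TO, IQ → queue [AZ, EO, CG, HN, WR, TO, IQ]
Visit AZ; enqueue PK → queue [EO, CG, HN, WR, TO, IQ, PK]
Visit EO; enqueue MI, CF → queue [CG, HN, WR, TO, IQ, PK, MI, CF]
Visit CG → queue [HN, WR, TO, IQ, PK, MI, CF]
Visit HN; enqueue JJ, JH → queue [WR, TO, IQ, PK, MI, CF, JJ, JH]
Visit WR → queue [TO, IQ, PK, MI, CF, JJ, JH]
Visit TO → queue [IQ, PK, MI, CF, JJ, JH]
Visit IQ → queue [PK, MI, CF, JJ, JH]
Visit PK; enqueue PR → queue [MI, CF, JJ, JH, PR]
Visit MI → queue [CF, JJ, JH, PR]
Visit CF → queue [JJ, JH, PR]
Visit JJ → queue [JH, PR]
Visit JH → queue [PR]
Visit PR → queue []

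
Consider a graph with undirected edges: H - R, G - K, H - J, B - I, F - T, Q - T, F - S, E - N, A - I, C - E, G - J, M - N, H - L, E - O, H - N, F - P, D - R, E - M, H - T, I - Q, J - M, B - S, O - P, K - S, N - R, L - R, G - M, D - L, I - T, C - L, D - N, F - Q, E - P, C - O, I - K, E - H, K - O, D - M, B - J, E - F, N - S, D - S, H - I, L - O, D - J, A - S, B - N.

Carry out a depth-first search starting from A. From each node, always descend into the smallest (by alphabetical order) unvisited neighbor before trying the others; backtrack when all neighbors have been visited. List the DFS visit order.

A -> I -> B -> J -> D -> L -> C -> E -> F -> P -> O -> K -> G -> M -> N -> H -> R -> T -> Q -> S

Visit A
A → I
I → B
B → J
J → D
D → L
L → C
C → E
E → F
F → P
P → O
O → K
K → G
G → M
M → N
N → H
H → R
H → T
T → Q
N → S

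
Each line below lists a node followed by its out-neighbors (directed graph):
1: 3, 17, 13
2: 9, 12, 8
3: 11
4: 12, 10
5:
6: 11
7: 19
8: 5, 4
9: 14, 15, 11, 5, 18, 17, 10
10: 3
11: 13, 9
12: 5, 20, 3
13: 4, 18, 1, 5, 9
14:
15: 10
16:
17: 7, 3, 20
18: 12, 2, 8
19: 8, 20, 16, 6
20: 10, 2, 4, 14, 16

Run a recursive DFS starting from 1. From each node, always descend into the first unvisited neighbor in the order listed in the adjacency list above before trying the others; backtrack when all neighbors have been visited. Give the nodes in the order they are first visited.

Visit 1
1 → 3
3 → 11
11 → 13
13 → 4
4 → 12
12 → 5
12 → 20
20 → 10
20 → 2
2 → 9
9 → 14
9 → 15
9 → 18
18 → 8
9 → 17
17 → 7
7 → 19
19 → 16
19 → 6

1 → 3 → 11 → 13 → 4 → 12 → 5 → 20 → 10 → 2 → 9 → 14 → 15 → 18 → 8 → 17 → 7 → 19 → 16 → 6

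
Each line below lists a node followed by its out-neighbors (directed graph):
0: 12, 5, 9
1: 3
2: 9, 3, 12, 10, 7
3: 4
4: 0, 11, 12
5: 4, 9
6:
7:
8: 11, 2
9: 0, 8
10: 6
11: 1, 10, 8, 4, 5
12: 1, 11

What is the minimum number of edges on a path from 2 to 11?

Level 0: 2
Level 1: 3, 7, 9, 10, 12
Level 2: 0, 1, 4, 6, 8, 11
Level 3: 5
11 first appears at level 2.

2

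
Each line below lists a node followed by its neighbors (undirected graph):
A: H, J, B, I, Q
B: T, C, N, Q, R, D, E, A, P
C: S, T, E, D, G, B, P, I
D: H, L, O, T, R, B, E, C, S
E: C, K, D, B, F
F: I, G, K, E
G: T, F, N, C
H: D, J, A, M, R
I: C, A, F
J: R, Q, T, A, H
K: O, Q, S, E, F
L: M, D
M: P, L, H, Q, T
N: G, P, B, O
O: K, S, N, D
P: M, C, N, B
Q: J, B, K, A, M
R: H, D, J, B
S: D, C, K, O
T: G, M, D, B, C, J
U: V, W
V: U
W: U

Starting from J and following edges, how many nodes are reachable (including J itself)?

BFS from J visits: J, T, R, Q, H, A, M, G, D, C, B, K, I, P, L, N, F, S, O, E
Reachable nodes: 20 of 23 total.

20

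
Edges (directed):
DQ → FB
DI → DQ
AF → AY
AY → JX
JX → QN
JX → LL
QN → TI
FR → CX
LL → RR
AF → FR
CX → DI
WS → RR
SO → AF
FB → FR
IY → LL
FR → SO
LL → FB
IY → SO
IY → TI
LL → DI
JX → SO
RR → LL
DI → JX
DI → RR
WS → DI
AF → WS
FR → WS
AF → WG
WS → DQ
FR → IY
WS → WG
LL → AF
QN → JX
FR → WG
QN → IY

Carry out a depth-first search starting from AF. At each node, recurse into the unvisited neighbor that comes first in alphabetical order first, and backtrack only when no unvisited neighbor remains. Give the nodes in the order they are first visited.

Visit AF
AF → AY
AY → JX
JX → LL
LL → DI
DI → DQ
DQ → FB
FB → FR
FR → CX
FR → IY
IY → SO
IY → TI
FR → WG
FR → WS
WS → RR
JX → QN

AF, AY, JX, LL, DI, DQ, FB, FR, CX, IY, SO, TI, WG, WS, RR, QN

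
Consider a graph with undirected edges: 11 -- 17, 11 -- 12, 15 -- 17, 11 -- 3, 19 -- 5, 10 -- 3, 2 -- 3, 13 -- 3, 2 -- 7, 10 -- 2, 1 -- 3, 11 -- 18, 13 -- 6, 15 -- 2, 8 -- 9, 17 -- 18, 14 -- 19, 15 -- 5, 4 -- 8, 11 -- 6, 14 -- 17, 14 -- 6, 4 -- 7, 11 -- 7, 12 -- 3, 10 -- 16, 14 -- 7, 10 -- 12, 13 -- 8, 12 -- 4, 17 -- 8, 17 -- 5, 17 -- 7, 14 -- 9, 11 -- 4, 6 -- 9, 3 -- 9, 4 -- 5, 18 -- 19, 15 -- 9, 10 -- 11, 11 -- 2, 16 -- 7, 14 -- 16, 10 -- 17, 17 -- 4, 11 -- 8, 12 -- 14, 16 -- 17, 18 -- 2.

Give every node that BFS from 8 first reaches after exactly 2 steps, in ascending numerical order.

2, 3, 5, 6, 7, 10, 12, 14, 15, 16, 18

Level 0: 8
Level 1: 4, 9, 11, 13, 17
Level 2: 2, 3, 5, 6, 7, 10, 12, 14, 15, 16, 18
Level 3: 1, 19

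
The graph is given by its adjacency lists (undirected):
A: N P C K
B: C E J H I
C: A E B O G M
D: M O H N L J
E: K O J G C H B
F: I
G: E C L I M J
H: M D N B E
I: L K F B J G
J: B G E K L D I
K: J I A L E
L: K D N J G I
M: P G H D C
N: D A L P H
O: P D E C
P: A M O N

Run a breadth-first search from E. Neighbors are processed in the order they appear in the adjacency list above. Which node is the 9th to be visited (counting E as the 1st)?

I

Visit E; enqueue K, O, J, G, C, H, B → queue [K, O, J, G, C, H, B]
Visit K; enqueue I, A, L → queue [O, J, G, C, H, B, I, A, L]
Visit O; enqueue P, D → queue [J, G, C, H, B, I, A, L, P, D]
Visit J → queue [G, C, H, B, I, A, L, P, D]
Visit G; enqueue M → queue [C, H, B, I, A, L, P, D, M]
Visit C → queue [H, B, I, A, L, P, D, M]
Visit H; enqueue N → queue [B, I, A, L, P, D, M, N]
Visit B → queue [I, A, L, P, D, M, N]
Visit I; enqueue F → queue [A, L, P, D, M, N, F]
Visit A → queue [L, P, D, M, N, F]
Visit L → queue [P, D, M, N, F]
Visit P → queue [D, M, N, F]
Visit D → queue [M, N, F]
Visit M → queue [N, F]
Visit N → queue [F]
Visit F → queue []

Visit order: E, K, O, J, G, C, H, B, I, A, L, P, D, M, N, F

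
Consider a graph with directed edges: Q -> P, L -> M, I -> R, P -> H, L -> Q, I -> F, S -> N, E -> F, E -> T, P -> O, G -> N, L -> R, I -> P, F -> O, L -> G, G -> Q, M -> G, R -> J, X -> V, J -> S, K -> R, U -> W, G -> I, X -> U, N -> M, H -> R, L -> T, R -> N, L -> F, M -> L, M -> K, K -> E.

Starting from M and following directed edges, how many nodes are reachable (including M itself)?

16

BFS from M visits: M, G, K, L, I, N, Q, E, R, F, T, P, J, O, H, S
Reachable nodes: 16 of 20 total.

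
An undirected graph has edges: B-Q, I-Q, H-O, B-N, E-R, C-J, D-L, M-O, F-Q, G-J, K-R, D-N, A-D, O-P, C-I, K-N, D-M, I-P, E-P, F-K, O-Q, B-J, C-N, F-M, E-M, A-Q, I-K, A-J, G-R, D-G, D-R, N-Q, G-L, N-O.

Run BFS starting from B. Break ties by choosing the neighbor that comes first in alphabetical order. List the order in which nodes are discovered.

B -> J -> N -> Q -> A -> C -> G -> D -> K -> O -> F -> I -> L -> R -> M -> H -> P -> E

Visit B; enqueue J, N, Q → queue [J, N, Q]
Visit J; enqueue A, C, G → queue [N, Q, A, C, G]
Visit N; enqueue D, K, O → queue [Q, A, C, G, D, K, O]
Visit Q; enqueue F, I → queue [A, C, G, D, K, O, F, I]
Visit A → queue [C, G, D, K, O, F, I]
Visit C → queue [G, D, K, O, F, I]
Visit G; enqueue L, R → queue [D, K, O, F, I, L, R]
Visit D; enqueue M → queue [K, O, F, I, L, R, M]
Visit K → queue [O, F, I, L, R, M]
Visit O; enqueue H, P → queue [F, I, L, R, M, H, P]
Visit F → queue [I, L, R, M, H, P]
Visit I → queue [L, R, M, H, P]
Visit L → queue [R, M, H, P]
Visit R; enqueue E → queue [M, H, P, E]
Visit M → queue [H, P, E]
Visit H → queue [P, E]
Visit P → queue [E]
Visit E → queue []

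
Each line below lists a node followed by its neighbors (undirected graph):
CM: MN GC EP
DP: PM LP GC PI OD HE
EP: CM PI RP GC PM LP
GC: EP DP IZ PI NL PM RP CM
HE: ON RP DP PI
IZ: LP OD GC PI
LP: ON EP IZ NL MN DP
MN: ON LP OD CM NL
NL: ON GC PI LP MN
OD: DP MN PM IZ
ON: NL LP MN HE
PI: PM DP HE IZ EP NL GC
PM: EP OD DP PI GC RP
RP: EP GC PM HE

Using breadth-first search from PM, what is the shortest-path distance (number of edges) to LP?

Level 0: PM
Level 1: DP, EP, GC, OD, PI, RP
Level 2: CM, HE, IZ, LP, MN, NL
Level 3: ON
LP first appears at level 2.

2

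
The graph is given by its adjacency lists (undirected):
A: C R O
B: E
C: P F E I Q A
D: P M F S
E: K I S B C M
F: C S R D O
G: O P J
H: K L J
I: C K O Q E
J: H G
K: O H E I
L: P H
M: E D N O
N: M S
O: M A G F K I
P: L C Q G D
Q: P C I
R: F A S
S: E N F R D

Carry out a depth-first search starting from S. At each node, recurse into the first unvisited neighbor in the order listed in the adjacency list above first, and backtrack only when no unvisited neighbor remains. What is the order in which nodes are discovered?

Visit S
S → E
E → K
K → O
O → M
M → D
D → P
P → L
L → H
H → J
J → G
P → C
C → F
F → R
R → A
C → I
I → Q
M → N
E → B

S, E, K, O, M, D, P, L, H, J, G, C, F, R, A, I, Q, N, B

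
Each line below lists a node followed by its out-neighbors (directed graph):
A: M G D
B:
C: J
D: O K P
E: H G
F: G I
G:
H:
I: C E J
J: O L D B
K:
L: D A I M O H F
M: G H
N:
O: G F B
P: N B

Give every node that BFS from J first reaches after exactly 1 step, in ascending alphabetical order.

Level 0: J
Level 1: B, D, L, O
Level 2: A, F, G, H, I, K, M, P
Level 3: C, E, N

B, D, L, O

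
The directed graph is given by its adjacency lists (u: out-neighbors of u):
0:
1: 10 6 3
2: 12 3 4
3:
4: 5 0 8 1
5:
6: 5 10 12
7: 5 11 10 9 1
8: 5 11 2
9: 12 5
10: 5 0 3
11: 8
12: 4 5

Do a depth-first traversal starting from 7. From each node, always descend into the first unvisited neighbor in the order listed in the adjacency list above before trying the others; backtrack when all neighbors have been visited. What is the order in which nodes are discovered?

7, 5, 11, 8, 2, 12, 4, 0, 1, 10, 3, 6, 9

Visit 7
7 → 5
7 → 11
11 → 8
8 → 2
2 → 12
12 → 4
4 → 0
4 → 1
1 → 10
10 → 3
1 → 6
7 → 9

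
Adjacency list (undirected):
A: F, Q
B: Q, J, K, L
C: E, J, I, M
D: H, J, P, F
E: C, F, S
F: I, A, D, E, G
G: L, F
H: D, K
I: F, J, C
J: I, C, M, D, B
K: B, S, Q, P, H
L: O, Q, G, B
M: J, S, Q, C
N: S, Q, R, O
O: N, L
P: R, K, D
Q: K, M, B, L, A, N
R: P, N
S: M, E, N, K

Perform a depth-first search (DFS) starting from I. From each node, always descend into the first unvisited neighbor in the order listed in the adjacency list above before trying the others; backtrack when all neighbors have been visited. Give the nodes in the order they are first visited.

Visit I
I → F
F → A
A → Q
Q → K
K → B
B → J
J → C
C → E
E → S
S → M
S → N
N → R
R → P
P → D
D → H
N → O
O → L
L → G

I, F, A, Q, K, B, J, C, E, S, M, N, R, P, D, H, O, L, G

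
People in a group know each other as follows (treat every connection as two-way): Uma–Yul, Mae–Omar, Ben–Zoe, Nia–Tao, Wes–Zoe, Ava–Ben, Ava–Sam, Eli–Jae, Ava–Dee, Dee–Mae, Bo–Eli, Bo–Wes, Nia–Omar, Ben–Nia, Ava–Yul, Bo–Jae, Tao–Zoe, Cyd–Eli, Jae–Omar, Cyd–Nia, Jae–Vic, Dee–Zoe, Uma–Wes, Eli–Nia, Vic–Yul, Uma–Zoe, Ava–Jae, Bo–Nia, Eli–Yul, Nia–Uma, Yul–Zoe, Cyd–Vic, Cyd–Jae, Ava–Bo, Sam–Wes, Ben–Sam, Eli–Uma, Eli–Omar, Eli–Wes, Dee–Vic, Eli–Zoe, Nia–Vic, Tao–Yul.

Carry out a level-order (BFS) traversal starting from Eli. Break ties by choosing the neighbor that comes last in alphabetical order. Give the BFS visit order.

Eli Zoe Yul Wes Uma Omar Nia Jae Cyd Bo Tao Dee Ben Vic Ava Sam Mae

Visit Eli; enqueue Zoe, Yul, Wes, Uma, Omar, Nia, Jae, Cyd, Bo → queue [Zoe, Yul, Wes, Uma, Omar, Nia, Jae, Cyd, Bo]
Visit Zoe; enqueue Tao, Dee, Ben → queue [Yul, Wes, Uma, Omar, Nia, Jae, Cyd, Bo, Tao, Dee, Ben]
Visit Yul; enqueue Vic, Ava → queue [Wes, Uma, Omar, Nia, Jae, Cyd, Bo, Tao, Dee, Ben, Vic, Ava]
Visit Wes; enqueue Sam → queue [Uma, Omar, Nia, Jae, Cyd, Bo, Tao, Dee, Ben, Vic, Ava, Sam]
Visit Uma → queue [Omar, Nia, Jae, Cyd, Bo, Tao, Dee, Ben, Vic, Ava, Sam]
Visit Omar; enqueue Mae → queue [Nia, Jae, Cyd, Bo, Tao, Dee, Ben, Vic, Ava, Sam, Mae]
Visit Nia → queue [Jae, Cyd, Bo, Tao, Dee, Ben, Vic, Ava, Sam, Mae]
Visit Jae → queue [Cyd, Bo, Tao, Dee, Ben, Vic, Ava, Sam, Mae]
Visit Cyd → queue [Bo, Tao, Dee, Ben, Vic, Ava, Sam, Mae]
Visit Bo → queue [Tao, Dee, Ben, Vic, Ava, Sam, Mae]
Visit Tao → queue [Dee, Ben, Vic, Ava, Sam, Mae]
Visit Dee → queue [Ben, Vic, Ava, Sam, Mae]
Visit Ben → queue [Vic, Ava, Sam, Mae]
Visit Vic → queue [Ava, Sam, Mae]
Visit Ava → queue [Sam, Mae]
Visit Sam → queue [Mae]
Visit Mae → queue []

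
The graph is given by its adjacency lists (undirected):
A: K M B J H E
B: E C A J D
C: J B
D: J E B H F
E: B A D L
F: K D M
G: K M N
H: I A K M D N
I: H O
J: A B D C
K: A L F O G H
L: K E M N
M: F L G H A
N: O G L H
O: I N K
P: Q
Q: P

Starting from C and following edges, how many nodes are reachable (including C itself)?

BFS from C visits: C, J, B, A, D, E, K, M, H, F, L, O, G, I, N
Reachable nodes: 15 of 17 total.

15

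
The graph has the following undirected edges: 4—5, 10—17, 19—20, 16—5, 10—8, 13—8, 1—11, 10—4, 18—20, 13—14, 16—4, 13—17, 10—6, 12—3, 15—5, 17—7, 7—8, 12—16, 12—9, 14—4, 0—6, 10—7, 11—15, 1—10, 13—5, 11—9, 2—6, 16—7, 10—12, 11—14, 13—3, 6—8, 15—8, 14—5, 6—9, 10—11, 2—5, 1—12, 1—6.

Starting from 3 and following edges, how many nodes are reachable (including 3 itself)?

18

BFS from 3 visits: 3, 12, 13, 1, 9, 10, 16, 5, 8, 14, 17, 6, 11, 4, 7, 2, 15, 0
Reachable nodes: 18 of 21 total.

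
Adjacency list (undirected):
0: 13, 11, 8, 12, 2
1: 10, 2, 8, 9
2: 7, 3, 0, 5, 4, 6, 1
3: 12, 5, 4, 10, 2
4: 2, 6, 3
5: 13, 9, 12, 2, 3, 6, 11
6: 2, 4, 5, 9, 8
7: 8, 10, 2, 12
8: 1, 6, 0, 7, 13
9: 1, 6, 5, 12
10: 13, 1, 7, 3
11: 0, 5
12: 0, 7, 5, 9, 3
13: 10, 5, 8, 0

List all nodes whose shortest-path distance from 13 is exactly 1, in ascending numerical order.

Level 0: 13
Level 1: 0, 5, 8, 10
Level 2: 1, 2, 3, 6, 7, 9, 11, 12
Level 3: 4

0, 5, 8, 10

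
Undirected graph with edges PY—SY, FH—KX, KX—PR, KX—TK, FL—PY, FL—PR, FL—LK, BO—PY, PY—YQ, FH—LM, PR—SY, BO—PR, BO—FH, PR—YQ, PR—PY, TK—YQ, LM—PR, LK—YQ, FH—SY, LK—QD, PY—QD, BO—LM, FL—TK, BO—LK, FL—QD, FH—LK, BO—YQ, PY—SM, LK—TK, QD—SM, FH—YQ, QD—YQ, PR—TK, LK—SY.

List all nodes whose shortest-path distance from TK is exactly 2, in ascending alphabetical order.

BO, FH, LM, PY, QD, SY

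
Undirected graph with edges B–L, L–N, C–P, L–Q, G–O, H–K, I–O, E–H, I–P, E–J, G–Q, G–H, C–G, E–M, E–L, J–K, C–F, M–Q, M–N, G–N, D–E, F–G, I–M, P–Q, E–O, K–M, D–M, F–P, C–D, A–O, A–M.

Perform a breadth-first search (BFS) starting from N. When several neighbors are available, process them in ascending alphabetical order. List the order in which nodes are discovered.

N, G, L, M, C, F, H, O, Q, B, E, A, D, I, K, P, J

Visit N; enqueue G, L, M → queue [G, L, M]
Visit G; enqueue C, F, H, O, Q → queue [L, M, C, F, H, O, Q]
Visit L; enqueue B, E → queue [M, C, F, H, O, Q, B, E]
Visit M; enqueue A, D, I, K → queue [C, F, H, O, Q, B, E, A, D, I, K]
Visit C; enqueue P → queue [F, H, O, Q, B, E, A, D, I, K, P]
Visit F → queue [H, O, Q, B, E, A, D, I, K, P]
Visit H → queue [O, Q, B, E, A, D, I, K, P]
Visit O → queue [Q, B, E, A, D, I, K, P]
Visit Q → queue [B, E, A, D, I, K, P]
Visit B → queue [E, A, D, I, K, P]
Visit E; enqueue J → queue [A, D, I, K, P, J]
Visit A → queue [D, I, K, P, J]
Visit D → queue [I, K, P, J]
Visit I → queue [K, P, J]
Visit K → queue [P, J]
Visit P → queue [J]
Visit J → queue []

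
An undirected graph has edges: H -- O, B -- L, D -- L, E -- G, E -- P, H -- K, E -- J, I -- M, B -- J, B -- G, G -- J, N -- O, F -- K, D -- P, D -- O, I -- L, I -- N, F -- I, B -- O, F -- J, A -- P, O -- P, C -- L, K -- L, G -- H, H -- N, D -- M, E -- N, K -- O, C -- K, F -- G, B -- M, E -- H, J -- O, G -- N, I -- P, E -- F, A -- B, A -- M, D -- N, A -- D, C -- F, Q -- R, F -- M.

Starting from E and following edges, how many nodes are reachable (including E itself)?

BFS from E visits: E, P, N, J, H, G, F, O, I, D, A, B, K, M, C, L
Reachable nodes: 16 of 18 total.

16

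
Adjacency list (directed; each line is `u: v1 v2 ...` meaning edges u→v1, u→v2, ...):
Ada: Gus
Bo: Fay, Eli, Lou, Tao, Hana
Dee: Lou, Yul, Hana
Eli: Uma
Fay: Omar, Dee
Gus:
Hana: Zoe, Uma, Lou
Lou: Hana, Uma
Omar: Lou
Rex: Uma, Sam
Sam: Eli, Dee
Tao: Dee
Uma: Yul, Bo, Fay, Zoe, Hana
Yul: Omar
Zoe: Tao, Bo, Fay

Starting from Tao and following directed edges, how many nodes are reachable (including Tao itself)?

11

BFS from Tao visits: Tao, Dee, Lou, Yul, Hana, Uma, Omar, Zoe, Bo, Fay, Eli
Reachable nodes: 11 of 15 total.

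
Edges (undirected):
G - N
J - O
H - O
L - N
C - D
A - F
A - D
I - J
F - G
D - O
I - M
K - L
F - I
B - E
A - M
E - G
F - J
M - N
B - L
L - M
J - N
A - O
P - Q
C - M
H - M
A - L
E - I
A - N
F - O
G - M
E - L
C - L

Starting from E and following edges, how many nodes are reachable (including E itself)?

15

BFS from E visits: E, B, G, I, L, F, M, N, J, A, C, K, O, H, D
Reachable nodes: 15 of 17 total.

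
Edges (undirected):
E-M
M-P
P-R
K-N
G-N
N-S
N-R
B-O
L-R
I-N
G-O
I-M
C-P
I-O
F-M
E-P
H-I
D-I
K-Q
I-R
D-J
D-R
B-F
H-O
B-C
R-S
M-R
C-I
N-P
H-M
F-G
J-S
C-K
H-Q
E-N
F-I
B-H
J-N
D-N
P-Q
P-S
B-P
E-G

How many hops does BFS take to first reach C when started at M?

2

Level 0: M
Level 1: E, F, H, I, P, R
Level 2: B, C, D, G, L, N, O, Q, S
Level 3: J, K
C first appears at level 2.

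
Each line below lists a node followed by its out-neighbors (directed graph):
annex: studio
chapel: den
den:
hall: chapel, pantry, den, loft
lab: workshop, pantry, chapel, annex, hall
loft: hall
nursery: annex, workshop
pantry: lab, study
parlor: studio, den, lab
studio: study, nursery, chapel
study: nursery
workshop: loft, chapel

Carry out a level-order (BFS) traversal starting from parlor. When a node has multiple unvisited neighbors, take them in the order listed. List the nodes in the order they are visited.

parlor, studio, den, lab, study, nursery, chapel, workshop, pantry, annex, hall, loft

Visit parlor; enqueue studio, den, lab → queue [studio, den, lab]
Visit studio; enqueue study, nursery, chapel → queue [den, lab, study, nursery, chapel]
Visit den → queue [lab, study, nursery, chapel]
Visit lab; enqueue workshop, pantry, annex, hall → queue [study, nursery, chapel, workshop, pantry, annex, hall]
Visit study → queue [nursery, chapel, workshop, pantry, annex, hall]
Visit nursery → queue [chapel, workshop, pantry, annex, hall]
Visit chapel → queue [workshop, pantry, annex, hall]
Visit workshop; enqueue loft → queue [pantry, annex, hall, loft]
Visit pantry → queue [annex, hall, loft]
Visit annex → queue [hall, loft]
Visit hall → queue [loft]
Visit loft → queue []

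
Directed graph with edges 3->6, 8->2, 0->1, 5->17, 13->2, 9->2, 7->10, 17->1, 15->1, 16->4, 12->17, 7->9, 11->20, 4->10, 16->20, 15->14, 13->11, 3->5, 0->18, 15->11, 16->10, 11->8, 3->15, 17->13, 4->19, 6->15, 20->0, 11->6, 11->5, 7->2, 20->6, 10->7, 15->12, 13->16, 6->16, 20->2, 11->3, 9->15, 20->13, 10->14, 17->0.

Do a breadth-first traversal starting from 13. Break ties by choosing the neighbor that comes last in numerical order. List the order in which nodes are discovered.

Visit 13; enqueue 16, 11, 2 → queue [16, 11, 2]
Visit 16; enqueue 20, 10, 4 → queue [11, 2, 20, 10, 4]
Visit 11; enqueue 8, 6, 5, 3 → queue [2, 20, 10, 4, 8, 6, 5, 3]
Visit 2 → queue [20, 10, 4, 8, 6, 5, 3]
Visit 20; enqueue 0 → queue [10, 4, 8, 6, 5, 3, 0]
Visit 10; enqueue 14, 7 → queue [4, 8, 6, 5, 3, 0, 14, 7]
Visit 4; enqueue 19 → queue [8, 6, 5, 3, 0, 14, 7, 19]
Visit 8 → queue [6, 5, 3, 0, 14, 7, 19]
Visit 6; enqueue 15 → queue [5, 3, 0, 14, 7, 19, 15]
Visit 5; enqueue 17 → queue [3, 0, 14, 7, 19, 15, 17]
Visit 3 → queue [0, 14, 7, 19, 15, 17]
Visit 0; enqueue 18, 1 → queue [14, 7, 19, 15, 17, 18, 1]
Visit 14 → queue [7, 19, 15, 17, 18, 1]
Visit 7; enqueue 9 → queue [19, 15, 17, 18, 1, 9]
Visit 19 → queue [15, 17, 18, 1, 9]
Visit 15; enqueue 12 → queue [17, 18, 1, 9, 12]
Visit 17 → queue [18, 1, 9, 12]
Visit 18 → queue [1, 9, 12]
Visit 1 → queue [9, 12]
Visit 9 → queue [12]
Visit 12 → queue []

13 → 16 → 11 → 2 → 20 → 10 → 4 → 8 → 6 → 5 → 3 → 0 → 14 → 7 → 19 → 15 → 17 → 18 → 1 → 9 → 12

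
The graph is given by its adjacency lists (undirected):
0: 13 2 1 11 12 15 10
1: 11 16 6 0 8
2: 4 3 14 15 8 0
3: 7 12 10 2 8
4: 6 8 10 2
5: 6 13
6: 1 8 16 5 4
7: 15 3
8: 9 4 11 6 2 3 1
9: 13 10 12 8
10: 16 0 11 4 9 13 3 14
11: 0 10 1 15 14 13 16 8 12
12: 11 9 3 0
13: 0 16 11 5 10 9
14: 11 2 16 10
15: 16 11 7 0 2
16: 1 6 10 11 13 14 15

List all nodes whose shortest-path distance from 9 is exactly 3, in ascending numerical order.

Level 0: 9
Level 1: 8, 10, 12, 13
Level 2: 0, 1, 2, 3, 4, 5, 6, 11, 14, 16
Level 3: 7, 15

7, 15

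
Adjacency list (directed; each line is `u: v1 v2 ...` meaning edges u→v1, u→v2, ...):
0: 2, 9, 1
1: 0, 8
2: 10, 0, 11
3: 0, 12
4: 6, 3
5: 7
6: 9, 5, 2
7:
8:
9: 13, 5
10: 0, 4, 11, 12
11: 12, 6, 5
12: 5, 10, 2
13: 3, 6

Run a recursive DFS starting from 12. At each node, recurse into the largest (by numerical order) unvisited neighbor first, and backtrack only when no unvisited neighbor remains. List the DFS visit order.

Visit 12
12 → 10
10 → 11
11 → 6
6 → 9
9 → 13
13 → 3
3 → 0
0 → 2
0 → 1
1 → 8
9 → 5
5 → 7
10 → 4

12 10 11 6 9 13 3 0 2 1 8 5 7 4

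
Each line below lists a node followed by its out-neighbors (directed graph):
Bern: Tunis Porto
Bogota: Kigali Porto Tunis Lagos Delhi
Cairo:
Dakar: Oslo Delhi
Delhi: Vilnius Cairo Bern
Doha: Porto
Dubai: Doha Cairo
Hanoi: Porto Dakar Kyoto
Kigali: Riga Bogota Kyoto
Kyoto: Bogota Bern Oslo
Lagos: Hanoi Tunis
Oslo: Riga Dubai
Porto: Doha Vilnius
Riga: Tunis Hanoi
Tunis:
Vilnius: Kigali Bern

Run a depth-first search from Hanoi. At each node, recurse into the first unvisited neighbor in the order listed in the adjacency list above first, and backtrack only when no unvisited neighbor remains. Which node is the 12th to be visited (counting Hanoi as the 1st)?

Visit Hanoi
Hanoi → Porto
Porto → Doha
Porto → Vilnius
Vilnius → Kigali
Kigali → Riga
Riga → Tunis
Kigali → Bogota
Bogota → Lagos
Bogota → Delhi
Delhi → Cairo
Delhi → Bern
Kigali → Kyoto
Kyoto → Oslo
Oslo → Dubai
Hanoi → Dakar

Visit order: Hanoi, Porto, Doha, Vilnius, Kigali, Riga, Tunis, Bogota, Lagos, Delhi, Cairo, Bern, Kyoto, Oslo, Dubai, Dakar

Bern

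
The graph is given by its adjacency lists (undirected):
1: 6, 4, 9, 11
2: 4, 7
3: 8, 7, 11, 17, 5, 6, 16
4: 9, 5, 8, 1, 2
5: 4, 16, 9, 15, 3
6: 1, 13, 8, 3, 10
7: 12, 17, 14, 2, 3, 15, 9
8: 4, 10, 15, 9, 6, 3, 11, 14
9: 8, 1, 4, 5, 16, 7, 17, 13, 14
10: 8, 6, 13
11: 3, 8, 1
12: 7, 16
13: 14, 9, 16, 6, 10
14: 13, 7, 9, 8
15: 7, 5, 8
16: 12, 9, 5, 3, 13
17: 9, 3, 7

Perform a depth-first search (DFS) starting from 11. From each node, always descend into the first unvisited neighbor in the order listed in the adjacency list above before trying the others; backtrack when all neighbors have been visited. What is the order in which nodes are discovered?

Visit 11
11 → 3
3 → 8
8 → 4
4 → 9
9 → 1
1 → 6
6 → 13
13 → 14
14 → 7
7 → 12
12 → 16
16 → 5
5 → 15
7 → 17
7 → 2
13 → 10

11, 3, 8, 4, 9, 1, 6, 13, 14, 7, 12, 16, 5, 15, 17, 2, 10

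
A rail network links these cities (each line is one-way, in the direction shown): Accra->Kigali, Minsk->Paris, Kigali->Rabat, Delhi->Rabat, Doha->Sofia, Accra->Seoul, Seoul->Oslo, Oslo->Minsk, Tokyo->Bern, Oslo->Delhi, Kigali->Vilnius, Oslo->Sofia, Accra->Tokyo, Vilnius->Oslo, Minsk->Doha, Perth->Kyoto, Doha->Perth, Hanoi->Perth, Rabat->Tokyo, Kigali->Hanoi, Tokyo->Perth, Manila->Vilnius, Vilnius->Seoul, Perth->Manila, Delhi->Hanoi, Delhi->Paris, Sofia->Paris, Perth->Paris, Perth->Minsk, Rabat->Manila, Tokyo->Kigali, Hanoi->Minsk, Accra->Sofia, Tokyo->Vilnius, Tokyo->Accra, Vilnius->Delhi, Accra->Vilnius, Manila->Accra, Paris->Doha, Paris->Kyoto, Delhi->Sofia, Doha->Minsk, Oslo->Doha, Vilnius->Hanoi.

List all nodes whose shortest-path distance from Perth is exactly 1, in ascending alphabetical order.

Kyoto, Manila, Minsk, Paris

Level 0: Perth
Level 1: Kyoto, Manila, Minsk, Paris
Level 2: Accra, Doha, Vilnius
Level 3: Delhi, Hanoi, Kigali, Oslo, Seoul, Sofia, Tokyo
Level 4: Bern, Rabat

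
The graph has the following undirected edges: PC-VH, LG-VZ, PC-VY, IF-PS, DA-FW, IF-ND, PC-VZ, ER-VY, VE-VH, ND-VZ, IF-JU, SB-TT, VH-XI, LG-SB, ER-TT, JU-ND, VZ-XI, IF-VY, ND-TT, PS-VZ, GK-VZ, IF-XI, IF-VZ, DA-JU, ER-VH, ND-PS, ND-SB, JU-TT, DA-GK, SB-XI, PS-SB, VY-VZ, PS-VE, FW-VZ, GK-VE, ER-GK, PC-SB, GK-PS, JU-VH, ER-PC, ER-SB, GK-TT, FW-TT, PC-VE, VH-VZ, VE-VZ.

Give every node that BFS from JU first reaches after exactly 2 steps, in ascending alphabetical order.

Level 0: JU
Level 1: DA, IF, ND, TT, VH
Level 2: ER, FW, GK, PC, PS, SB, VE, VY, VZ, XI
Level 3: LG

ER, FW, GK, PC, PS, SB, VE, VY, VZ, XI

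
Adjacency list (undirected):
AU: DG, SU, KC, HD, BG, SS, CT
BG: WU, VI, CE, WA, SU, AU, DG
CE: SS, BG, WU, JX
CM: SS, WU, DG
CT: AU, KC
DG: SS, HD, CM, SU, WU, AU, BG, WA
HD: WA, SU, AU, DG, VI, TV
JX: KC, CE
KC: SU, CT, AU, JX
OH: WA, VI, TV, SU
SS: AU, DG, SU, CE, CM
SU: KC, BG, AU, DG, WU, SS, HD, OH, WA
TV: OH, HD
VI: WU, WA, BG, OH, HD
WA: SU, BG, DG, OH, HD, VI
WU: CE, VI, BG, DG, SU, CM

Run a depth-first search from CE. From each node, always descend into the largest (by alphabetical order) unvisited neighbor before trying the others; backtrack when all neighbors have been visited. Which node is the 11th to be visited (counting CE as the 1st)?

Visit CE
CE → WU
WU → VI
VI → WA
WA → SU
SU → SS
SS → DG
DG → HD
HD → TV
TV → OH
HD → AU
AU → KC
KC → JX
KC → CT
AU → BG
DG → CM

Visit order: CE, WU, VI, WA, SU, SS, DG, HD, TV, OH, AU, KC, JX, CT, BG, CM

AU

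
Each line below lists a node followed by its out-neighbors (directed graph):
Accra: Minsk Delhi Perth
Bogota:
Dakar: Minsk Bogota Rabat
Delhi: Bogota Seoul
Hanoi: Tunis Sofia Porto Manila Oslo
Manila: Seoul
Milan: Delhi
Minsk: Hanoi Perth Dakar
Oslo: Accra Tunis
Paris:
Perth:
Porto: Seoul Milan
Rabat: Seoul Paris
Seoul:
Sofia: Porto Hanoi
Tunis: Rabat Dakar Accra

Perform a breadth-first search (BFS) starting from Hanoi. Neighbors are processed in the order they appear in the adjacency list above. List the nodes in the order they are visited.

Visit Hanoi; enqueue Tunis, Sofia, Porto, Manila, Oslo → queue [Tunis, Sofia, Porto, Manila, Oslo]
Visit Tunis; enqueue Rabat, Dakar, Accra → queue [Sofia, Porto, Manila, Oslo, Rabat, Dakar, Accra]
Visit Sofia → queue [Porto, Manila, Oslo, Rabat, Dakar, Accra]
Visit Porto; enqueue Seoul, Milan → queue [Manila, Oslo, Rabat, Dakar, Accra, Seoul, Milan]
Visit Manila → queue [Oslo, Rabat, Dakar, Accra, Seoul, Milan]
Visit Oslo → queue [Rabat, Dakar, Accra, Seoul, Milan]
Visit Rabat; enqueue Paris → queue [Dakar, Accra, Seoul, Milan, Paris]
Visit Dakar; enqueue Minsk, Bogota → queue [Accra, Seoul, Milan, Paris, Minsk, Bogota]
Visit Accra; enqueue Delhi, Perth → queue [Seoul, Milan, Paris, Minsk, Bogota, Delhi, Perth]
Visit Seoul → queue [Milan, Paris, Minsk, Bogota, Delhi, Perth]
Visit Milan → queue [Paris, Minsk, Bogota, Delhi, Perth]
Visit Paris → queue [Minsk, Bogota, Delhi, Perth]
Visit Minsk → queue [Bogota, Delhi, Perth]
Visit Bogota → queue [Delhi, Perth]
Visit Delhi → queue [Perth]
Visit Perth → queue []

Hanoi Tunis Sofia Porto Manila Oslo Rabat Dakar Accra Seoul Milan Paris Minsk Bogota Delhi Perth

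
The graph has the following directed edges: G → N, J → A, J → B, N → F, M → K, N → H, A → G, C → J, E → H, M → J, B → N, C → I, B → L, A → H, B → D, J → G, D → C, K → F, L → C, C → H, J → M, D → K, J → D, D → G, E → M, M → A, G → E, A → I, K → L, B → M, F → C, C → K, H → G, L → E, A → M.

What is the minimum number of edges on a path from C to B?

2

Level 0: C
Level 1: H, I, J, K
Level 2: A, B, D, F, G, L, M
Level 3: E, N
B first appears at level 2.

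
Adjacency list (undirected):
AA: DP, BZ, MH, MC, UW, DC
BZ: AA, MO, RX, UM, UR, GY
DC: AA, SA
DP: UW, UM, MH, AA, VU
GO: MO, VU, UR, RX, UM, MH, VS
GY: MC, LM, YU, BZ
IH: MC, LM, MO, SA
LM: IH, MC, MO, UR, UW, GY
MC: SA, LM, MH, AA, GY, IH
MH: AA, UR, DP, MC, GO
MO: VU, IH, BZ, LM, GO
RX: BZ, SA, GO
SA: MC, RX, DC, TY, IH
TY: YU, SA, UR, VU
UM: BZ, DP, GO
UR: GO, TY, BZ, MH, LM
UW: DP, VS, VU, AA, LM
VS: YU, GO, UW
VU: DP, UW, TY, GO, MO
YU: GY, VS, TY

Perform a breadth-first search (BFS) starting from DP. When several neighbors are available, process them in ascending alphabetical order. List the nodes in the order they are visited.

Visit DP; enqueue AA, MH, UM, UW, VU → queue [AA, MH, UM, UW, VU]
Visit AA; enqueue BZ, DC, MC → queue [MH, UM, UW, VU, BZ, DC, MC]
Visit MH; enqueue GO, UR → queue [UM, UW, VU, BZ, DC, MC, GO, UR]
Visit UM → queue [UW, VU, BZ, DC, MC, GO, UR]
Visit UW; enqueue LM, VS → queue [VU, BZ, DC, MC, GO, UR, LM, VS]
Visit VU; enqueue MO, TY → queue [BZ, DC, MC, GO, UR, LM, VS, MO, TY]
Visit BZ; enqueue GY, RX → queue [DC, MC, GO, UR, LM, VS, MO, TY, GY, RX]
Visit DC; enqueue SA → queue [MC, GO, UR, LM, VS, MO, TY, GY, RX, SA]
Visit MC; enqueue IH → queue [GO, UR, LM, VS, MO, TY, GY, RX, SA, IH]
Visit GO → queue [UR, LM, VS, MO, TY, GY, RX, SA, IH]
Visit UR → queue [LM, VS, MO, TY, GY, RX, SA, IH]
Visit LM → queue [VS, MO, TY, GY, RX, SA, IH]
Visit VS; enqueue YU → queue [MO, TY, GY, RX, SA, IH, YU]
Visit MO → queue [TY, GY, RX, SA, IH, YU]
Visit TY → queue [GY, RX, SA, IH, YU]
Visit GY → queue [RX, SA, IH, YU]
Visit RX → queue [SA, IH, YU]
Visit SA → queue [IH, YU]
Visit IH → queue [YU]
Visit YU → queue []

DP → AA → MH → UM → UW → VU → BZ → DC → MC → GO → UR → LM → VS → MO → TY → GY → RX → SA → IH → YU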